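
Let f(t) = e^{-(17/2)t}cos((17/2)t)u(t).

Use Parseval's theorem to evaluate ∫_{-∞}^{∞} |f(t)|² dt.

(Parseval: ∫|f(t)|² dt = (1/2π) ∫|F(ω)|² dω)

∫|f(t)|² dt = \frac{3}{68}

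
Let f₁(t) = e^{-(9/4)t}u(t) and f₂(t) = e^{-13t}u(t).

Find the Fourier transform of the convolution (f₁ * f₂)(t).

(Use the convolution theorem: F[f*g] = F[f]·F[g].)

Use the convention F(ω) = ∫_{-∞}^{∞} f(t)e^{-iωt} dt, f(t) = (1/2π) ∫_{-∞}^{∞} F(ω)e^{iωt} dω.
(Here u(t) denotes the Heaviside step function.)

F[f₁*f₂](ω) = \frac{4}{\left(i \omega + 13\right) \left(4 i \omega + 9\right)}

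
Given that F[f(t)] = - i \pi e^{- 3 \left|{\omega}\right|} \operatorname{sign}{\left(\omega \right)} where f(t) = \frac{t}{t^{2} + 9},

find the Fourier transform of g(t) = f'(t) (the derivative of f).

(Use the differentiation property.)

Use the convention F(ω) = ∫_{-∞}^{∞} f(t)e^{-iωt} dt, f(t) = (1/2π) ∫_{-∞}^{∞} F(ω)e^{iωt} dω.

F[g](ω) = \pi \omega e^{- 3 \left|{\omega}\right|} \operatorname{sign}{\left(\omega \right)}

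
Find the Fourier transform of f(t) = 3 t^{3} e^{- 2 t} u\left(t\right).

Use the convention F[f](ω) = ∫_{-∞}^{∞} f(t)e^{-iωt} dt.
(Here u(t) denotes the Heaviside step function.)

F(ω) = \frac{18}{\left(i \omega + 2\right)^{4}}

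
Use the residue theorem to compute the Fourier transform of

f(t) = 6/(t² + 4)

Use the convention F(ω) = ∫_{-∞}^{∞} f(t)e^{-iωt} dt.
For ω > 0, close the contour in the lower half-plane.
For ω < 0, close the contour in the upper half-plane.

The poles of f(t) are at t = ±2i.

Let g(z) = f(z)e^{-iωz}; for large |z| the factor e^{-iωz} decays in the lower half-plane when ω > 0 and in the upper half-plane when ω < 0.

Case ω > 0 (lower half-plane, clockwise contour ⇒ F(ω) = -2πi·ΣRes):
  Res_{z = - 2 i} g(z) = \frac{3 i e^{- 2 \omega}}{2}
  F(ω) = -2πi·ΣRes = 3 \pi e^{- 2 \omega}

Case ω < 0 (upper half-plane, counterclockwise contour ⇒ F(ω) = +2πi·ΣRes):
  Res_{z = 2 i} g(z) = - \frac{3 i e^{2 \omega}}{2}
  F(ω) = 2πi·ΣRes = 3 \pi e^{2 \omega}

Both cases combine into a single formula in |ω|:

F(ω) = 3 \pi e^{- 2 \left|{\omega}\right|}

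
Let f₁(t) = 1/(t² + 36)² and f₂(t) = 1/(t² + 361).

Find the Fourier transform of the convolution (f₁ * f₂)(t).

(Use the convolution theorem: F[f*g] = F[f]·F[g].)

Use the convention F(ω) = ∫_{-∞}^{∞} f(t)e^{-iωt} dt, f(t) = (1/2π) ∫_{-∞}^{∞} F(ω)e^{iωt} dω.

F[f₁*f₂](ω) = \frac{\pi^{2} \left(6 \left|{\omega}\right| + 1\right) e^{- 25 \left|{\omega}\right|}}{8208}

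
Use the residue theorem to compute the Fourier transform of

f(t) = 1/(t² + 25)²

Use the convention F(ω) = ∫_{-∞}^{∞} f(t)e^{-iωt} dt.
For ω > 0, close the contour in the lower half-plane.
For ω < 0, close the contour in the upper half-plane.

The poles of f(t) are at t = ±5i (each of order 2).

Let g(z) = f(z)e^{-iωz}; for large |z| the factor e^{-iωz} decays in the lower half-plane when ω > 0 and in the upper half-plane when ω < 0.

Case ω > 0 (lower half-plane, clockwise contour ⇒ F(ω) = -2πi·ΣRes):
  Res_{z = - 5 i} g(z) = \frac{i \left(5 \omega + 1\right) e^{- 5 \omega}}{500} (pole of order 2)
  F(ω) = -2πi·ΣRes = \frac{\pi \left(5 \omega + 1\right) e^{- 5 \omega}}{250}

Case ω < 0 (upper half-plane, counterclockwise contour ⇒ F(ω) = +2πi·ΣRes):
  Res_{z = 5 i} g(z) = \frac{i \left(5 \omega - 1\right) e^{5 \omega}}{500} (pole of order 2)
  F(ω) = 2πi·ΣRes = \frac{\pi \left(1 - 5 \omega\right) e^{5 \omega}}{250}

Both cases combine into a single formula in |ω|:

F(ω) = \frac{\pi \left(5 \left|{\omega}\right| + 1\right) e^{- 5 \left|{\omega}\right|}}{250}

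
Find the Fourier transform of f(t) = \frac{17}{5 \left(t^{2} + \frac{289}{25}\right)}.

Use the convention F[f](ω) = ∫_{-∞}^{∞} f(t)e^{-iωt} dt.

F(ω) = \pi e^{- \frac{17 \left|{\omega}\right|}{5}}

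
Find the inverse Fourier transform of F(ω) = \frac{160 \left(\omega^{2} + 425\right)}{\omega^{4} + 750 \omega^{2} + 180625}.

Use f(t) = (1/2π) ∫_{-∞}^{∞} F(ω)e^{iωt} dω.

f(t) = 4 e^{- 20 \left|{t}\right|} \cos{\left(5 \left|{t}\right| \right)}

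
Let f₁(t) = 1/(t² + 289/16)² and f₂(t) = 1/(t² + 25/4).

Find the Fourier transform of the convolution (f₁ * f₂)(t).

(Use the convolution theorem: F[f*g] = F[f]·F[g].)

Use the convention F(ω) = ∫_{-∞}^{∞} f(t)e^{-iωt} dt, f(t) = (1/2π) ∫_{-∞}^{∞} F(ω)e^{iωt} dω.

F[f₁*f₂](ω) = \frac{16 \pi^{2} \left(17 \left|{\omega}\right| + 4\right) e^{- \frac{27 \left|{\omega}\right|}{4}}}{24565}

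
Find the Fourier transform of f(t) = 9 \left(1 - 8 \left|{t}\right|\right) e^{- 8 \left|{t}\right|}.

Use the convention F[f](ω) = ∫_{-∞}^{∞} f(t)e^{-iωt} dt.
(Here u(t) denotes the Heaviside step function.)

F(ω) = \frac{288 \omega^{2}}{\left(\omega^{2} + 64\right)^{2}}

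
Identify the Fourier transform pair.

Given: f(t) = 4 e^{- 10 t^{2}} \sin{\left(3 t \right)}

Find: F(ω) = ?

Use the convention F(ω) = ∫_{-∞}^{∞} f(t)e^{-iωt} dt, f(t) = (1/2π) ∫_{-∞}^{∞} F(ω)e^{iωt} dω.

F(ω) = \frac{\sqrt{10} i \sqrt{\pi} \left(1 - e^{\frac{3 \omega}{10}}\right) e^{- \frac{\omega^{2}}{40} - \frac{3 \omega}{20} - \frac{9}{40}}}{5}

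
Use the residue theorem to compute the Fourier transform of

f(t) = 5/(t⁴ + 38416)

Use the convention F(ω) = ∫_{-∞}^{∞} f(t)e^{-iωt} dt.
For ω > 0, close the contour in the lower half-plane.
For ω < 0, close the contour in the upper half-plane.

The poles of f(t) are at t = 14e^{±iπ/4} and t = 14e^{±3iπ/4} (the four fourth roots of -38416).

Let g(z) = f(z)e^{-iωz}; for large |z| the factor e^{-iωz} decays in the lower half-plane when ω > 0 and in the upper half-plane when ω < 0.

Case ω > 0 (lower half-plane, clockwise contour ⇒ F(ω) = -2πi·ΣRes):
  Res_{z = - 7 \sqrt{2} - 7 \sqrt{2} i} g(z) = \frac{5 \sqrt{2} i \left(1 - i\right) e^{7 \sqrt{2} \omega \left(-1 + i\right)}}{21952}
  Res_{z = 7 \sqrt{2} - 7 \sqrt{2} i} g(z) = \frac{5 \sqrt{2} i \left(1 + i\right) e^{- 7 \sqrt{2} \omega \left(1 + i\right)}}{21952}
  F(ω) = -2πi·ΣRes = \frac{5 \sqrt{2} \pi \left(1 - i\right) \left(e^{14 \sqrt{2} i \omega} + i\right) e^{- 7 \sqrt{2} \omega \left(1 + i\right)}}{10976} = \frac{5 \pi e^{- 7 \sqrt{2} \omega} \sin{\left(7 \sqrt{2} \omega + \frac{\pi}{4} \right)}}{2744}

Case ω < 0 (upper half-plane, counterclockwise contour ⇒ F(ω) = +2πi·ΣRes):
  Res_{z = 7 \sqrt{2} + 7 \sqrt{2} i} g(z) = \frac{5 \sqrt{2} i \left(-1 + i\right) e^{7 \sqrt{2} \omega \left(1 - i\right)}}{21952}
  Res_{z = - 7 \sqrt{2} + 7 \sqrt{2} i} g(z) = \frac{5 \sqrt{2} \left(1 - i\right) e^{7 \sqrt{2} \omega \left(1 + i\right)}}{21952}
  F(ω) = 2πi·ΣRes = - \frac{5 \sqrt{2} i \pi \left(i \left(1 - i\right) e^{7 \sqrt{2} \omega \left(1 - i\right)} - \left(1 - i\right) e^{7 \sqrt{2} \omega \left(1 + i\right)}\right)}{10976} = \frac{5 \pi e^{7 \sqrt{2} \omega} \cos{\left(7 \sqrt{2} \omega + \frac{\pi}{4} \right)}}{2744}

Both cases combine into a single formula in |ω|:

F(ω) = \frac{5 \pi e^{- 7 \sqrt{2} \left|{\omega}\right|} \sin{\left(7 \sqrt{2} \left|{\omega}\right| + \frac{\pi}{4} \right)}}{2744}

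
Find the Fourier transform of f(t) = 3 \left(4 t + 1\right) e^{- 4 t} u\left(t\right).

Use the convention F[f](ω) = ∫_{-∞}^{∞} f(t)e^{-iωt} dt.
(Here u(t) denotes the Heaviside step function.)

F(ω) = \frac{3 \left(- i \omega - 8\right)}{\omega^{2} - 8 i \omega - 16}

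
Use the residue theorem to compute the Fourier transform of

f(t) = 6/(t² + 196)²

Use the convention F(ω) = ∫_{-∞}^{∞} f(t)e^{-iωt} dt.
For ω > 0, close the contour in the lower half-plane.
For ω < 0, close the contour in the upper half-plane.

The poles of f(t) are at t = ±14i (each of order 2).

Let g(z) = f(z)e^{-iωz}; for large |z| the factor e^{-iωz} decays in the lower half-plane when ω > 0 and in the upper half-plane when ω < 0.

Case ω > 0 (lower half-plane, clockwise contour ⇒ F(ω) = -2πi·ΣRes):
  Res_{z = - 14 i} g(z) = \frac{3 i \left(14 \omega + 1\right) e^{- 14 \omega}}{5488} (pole of order 2)
  F(ω) = -2πi·ΣRes = \frac{3 \pi \left(14 \omega + 1\right) e^{- 14 \omega}}{2744}

Case ω < 0 (upper half-plane, counterclockwise contour ⇒ F(ω) = +2πi·ΣRes):
  Res_{z = 14 i} g(z) = \frac{3 i \left(14 \omega - 1\right) e^{14 \omega}}{5488} (pole of order 2)
  F(ω) = 2πi·ΣRes = \frac{3 \pi \left(1 - 14 \omega\right) e^{14 \omega}}{2744}

Both cases combine into a single formula in |ω|:

F(ω) = \frac{3 \pi \left(14 \left|{\omega}\right| + 1\right) e^{- 14 \left|{\omega}\right|}}{2744}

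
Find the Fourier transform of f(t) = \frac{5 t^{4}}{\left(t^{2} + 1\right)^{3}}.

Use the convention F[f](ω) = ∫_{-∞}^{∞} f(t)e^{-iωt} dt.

F(ω) = \frac{5 \pi \left(\omega^{2} - 5 \left|{\omega}\right| + 3\right) e^{- \left|{\omega}\right|}}{8}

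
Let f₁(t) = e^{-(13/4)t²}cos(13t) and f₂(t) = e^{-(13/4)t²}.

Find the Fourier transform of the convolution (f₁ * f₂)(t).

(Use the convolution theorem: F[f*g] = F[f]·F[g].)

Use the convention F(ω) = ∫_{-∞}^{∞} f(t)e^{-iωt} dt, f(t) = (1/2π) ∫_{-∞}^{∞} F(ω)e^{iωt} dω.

F[f₁*f₂](ω) = \frac{2 \pi \left(e^{4 \omega} + 1\right) e^{- \frac{2 \omega^{2}}{13} - 2 \omega - 13}}{13}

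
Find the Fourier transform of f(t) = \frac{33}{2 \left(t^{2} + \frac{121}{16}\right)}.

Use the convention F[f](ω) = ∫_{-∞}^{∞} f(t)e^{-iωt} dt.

F(ω) = 6 \pi e^{- \frac{11 \left|{\omega}\right|}{4}}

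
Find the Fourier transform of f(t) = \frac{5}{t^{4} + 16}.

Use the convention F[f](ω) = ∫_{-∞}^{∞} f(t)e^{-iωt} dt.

F(ω) = \frac{5 \pi e^{- \sqrt{2} \left|{\omega}\right|} \sin{\left(\sqrt{2} \left|{\omega}\right| + \frac{\pi}{4} \right)}}{8}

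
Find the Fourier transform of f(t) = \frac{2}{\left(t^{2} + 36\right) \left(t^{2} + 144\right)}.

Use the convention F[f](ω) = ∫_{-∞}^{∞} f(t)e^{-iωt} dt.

F(ω) = \frac{\pi \left(2 e^{6 \left|{\omega}\right|} - 1\right) e^{- 12 \left|{\omega}\right|}}{648}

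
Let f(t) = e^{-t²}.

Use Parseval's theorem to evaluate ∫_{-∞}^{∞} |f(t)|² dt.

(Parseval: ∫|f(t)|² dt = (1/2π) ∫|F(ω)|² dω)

∫|f(t)|² dt = \frac{\sqrt{2} \sqrt{\pi}}{2}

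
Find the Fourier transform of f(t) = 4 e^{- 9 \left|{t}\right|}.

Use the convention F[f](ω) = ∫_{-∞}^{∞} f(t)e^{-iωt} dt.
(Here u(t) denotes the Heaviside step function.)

F(ω) = \frac{72}{\omega^{2} + 81}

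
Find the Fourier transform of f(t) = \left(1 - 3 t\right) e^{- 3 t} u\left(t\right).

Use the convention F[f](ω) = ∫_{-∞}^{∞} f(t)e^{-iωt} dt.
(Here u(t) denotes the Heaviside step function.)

F(ω) = \frac{i \omega}{- \omega^{2} + 6 i \omega + 9}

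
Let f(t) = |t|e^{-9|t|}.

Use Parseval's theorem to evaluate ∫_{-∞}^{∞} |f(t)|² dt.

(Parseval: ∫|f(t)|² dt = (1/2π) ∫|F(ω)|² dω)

∫|f(t)|² dt = \frac{1}{1458}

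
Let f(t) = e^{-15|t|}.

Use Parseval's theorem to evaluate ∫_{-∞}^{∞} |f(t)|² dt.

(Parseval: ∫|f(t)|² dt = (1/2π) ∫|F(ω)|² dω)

∫|f(t)|² dt = \frac{1}{15}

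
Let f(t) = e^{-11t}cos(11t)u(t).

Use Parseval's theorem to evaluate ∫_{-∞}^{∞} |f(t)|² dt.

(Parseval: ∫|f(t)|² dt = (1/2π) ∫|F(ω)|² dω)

∫|f(t)|² dt = \frac{3}{88}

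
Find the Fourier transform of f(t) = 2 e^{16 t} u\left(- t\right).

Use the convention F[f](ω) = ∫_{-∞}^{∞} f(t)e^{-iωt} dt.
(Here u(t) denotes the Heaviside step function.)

F(ω) = - \frac{2}{i \omega - 16}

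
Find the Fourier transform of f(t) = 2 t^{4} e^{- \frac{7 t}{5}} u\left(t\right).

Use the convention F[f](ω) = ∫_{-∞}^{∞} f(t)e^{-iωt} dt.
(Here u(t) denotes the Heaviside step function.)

F(ω) = \frac{150000}{\left(5 i \omega + 7\right)^{5}}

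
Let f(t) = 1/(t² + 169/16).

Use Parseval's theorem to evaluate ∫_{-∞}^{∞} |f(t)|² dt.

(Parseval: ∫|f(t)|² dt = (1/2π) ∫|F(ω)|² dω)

∫|f(t)|² dt = \frac{32 \pi}{2197}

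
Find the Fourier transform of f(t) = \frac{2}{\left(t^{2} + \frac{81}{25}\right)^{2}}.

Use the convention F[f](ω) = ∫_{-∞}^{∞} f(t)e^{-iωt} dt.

F(ω) = \frac{25 \pi \left(9 \left|{\omega}\right| + 5\right) e^{- \frac{9 \left|{\omega}\right|}{5}}}{729}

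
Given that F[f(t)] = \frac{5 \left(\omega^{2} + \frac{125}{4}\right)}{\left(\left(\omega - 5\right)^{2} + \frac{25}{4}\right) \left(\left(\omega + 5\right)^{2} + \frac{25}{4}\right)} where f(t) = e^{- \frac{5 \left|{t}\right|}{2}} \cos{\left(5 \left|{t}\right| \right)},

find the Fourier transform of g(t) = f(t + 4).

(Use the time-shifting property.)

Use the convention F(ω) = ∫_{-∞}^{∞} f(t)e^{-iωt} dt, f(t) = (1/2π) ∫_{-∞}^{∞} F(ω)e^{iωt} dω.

F[g](ω) = \frac{\left(80 \omega^{2} + 2500\right) e^{4 i \omega}}{16 \omega^{4} - 600 \omega^{2} + 15625}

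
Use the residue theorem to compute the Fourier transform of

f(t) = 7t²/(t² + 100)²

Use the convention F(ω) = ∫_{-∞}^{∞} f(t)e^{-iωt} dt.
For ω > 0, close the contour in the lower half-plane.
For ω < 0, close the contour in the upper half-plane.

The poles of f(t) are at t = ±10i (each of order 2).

Let g(z) = f(z)e^{-iωz}; for large |z| the factor e^{-iωz} decays in the lower half-plane when ω > 0 and in the upper half-plane when ω < 0.

Case ω > 0 (lower half-plane, clockwise contour ⇒ F(ω) = -2πi·ΣRes):
  Res_{z = - 10 i} g(z) = \frac{7 i \left(1 - 10 \omega\right) e^{- 10 \omega}}{40} (pole of order 2)
  F(ω) = -2πi·ΣRes = \frac{7 \pi \left(1 - 10 \omega\right) e^{- 10 \omega}}{20}

Case ω < 0 (upper half-plane, counterclockwise contour ⇒ F(ω) = +2πi·ΣRes):
  Res_{z = 10 i} g(z) = \frac{7 i \left(- 10 \omega - 1\right) e^{10 \omega}}{40} (pole of order 2)
  F(ω) = 2πi·ΣRes = \frac{7 \pi \left(10 \omega + 1\right) e^{10 \omega}}{20}

Both cases combine into a single formula in |ω|:

F(ω) = \frac{7 \pi \left(1 - 10 \left|{\omega}\right|\right) e^{- 10 \left|{\omega}\right|}}{20}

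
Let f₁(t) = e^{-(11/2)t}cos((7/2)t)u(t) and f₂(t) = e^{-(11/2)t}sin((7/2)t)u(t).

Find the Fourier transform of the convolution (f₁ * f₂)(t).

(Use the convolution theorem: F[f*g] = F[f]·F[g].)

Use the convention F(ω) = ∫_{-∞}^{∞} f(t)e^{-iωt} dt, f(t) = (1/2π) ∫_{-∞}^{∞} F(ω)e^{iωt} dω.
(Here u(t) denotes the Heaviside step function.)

F[f₁*f₂](ω) = \frac{28 \left(2 i \omega + 11\right)}{\left(\left(2 i \omega + 11\right)^{2} + 49\right)^{2}}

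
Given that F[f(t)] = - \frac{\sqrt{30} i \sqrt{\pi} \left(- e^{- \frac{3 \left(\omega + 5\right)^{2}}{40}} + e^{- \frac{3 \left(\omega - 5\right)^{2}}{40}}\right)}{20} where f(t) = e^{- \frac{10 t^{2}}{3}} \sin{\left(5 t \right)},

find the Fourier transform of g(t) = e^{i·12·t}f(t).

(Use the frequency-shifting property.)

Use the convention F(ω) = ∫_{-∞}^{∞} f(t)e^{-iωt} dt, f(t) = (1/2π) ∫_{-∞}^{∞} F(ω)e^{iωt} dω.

F[g](ω) = \frac{\sqrt{30} i \sqrt{\pi} \left(- e^{\frac{3 \omega}{2}} + e^{18}\right) e^{- \frac{3 \omega^{2}}{40} + \frac{21 \omega}{20} - \frac{867}{40}}}{20}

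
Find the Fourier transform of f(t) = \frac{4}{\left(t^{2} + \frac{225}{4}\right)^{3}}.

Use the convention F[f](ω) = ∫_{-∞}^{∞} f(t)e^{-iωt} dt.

F(ω) = \frac{4 \pi \left(75 \omega^{2} + 30 \left|{\omega}\right| + 4\right) e^{- \frac{15 \left|{\omega}\right|}{2}}}{253125}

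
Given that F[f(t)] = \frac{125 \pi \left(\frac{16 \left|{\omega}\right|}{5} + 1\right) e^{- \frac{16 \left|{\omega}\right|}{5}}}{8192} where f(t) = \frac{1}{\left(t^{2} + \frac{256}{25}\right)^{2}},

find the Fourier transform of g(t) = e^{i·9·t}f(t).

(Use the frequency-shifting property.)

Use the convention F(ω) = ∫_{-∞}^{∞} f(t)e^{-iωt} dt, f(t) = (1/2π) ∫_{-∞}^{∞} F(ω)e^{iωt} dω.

F[g](ω) = \frac{25 \pi \left(16 \left|{\omega - 9}\right| + 5\right) e^{- \frac{16 \left|{\omega - 9}\right|}{5}}}{8192}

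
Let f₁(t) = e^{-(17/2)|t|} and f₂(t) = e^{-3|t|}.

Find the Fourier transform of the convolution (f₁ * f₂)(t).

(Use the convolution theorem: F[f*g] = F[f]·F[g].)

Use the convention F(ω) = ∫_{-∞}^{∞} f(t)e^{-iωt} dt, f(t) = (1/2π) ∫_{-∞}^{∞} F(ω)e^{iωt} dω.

F[f₁*f₂](ω) = \frac{408}{\left(\omega^{2} + 9\right) \left(4 \omega^{2} + 289\right)}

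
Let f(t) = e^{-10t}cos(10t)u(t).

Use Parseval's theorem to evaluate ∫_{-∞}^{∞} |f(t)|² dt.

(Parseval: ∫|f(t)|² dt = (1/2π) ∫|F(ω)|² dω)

∫|f(t)|² dt = \frac{3}{80}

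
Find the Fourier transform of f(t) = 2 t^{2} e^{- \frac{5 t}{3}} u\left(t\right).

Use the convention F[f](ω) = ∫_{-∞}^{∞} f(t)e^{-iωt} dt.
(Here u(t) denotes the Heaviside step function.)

F(ω) = \frac{108}{\left(3 i \omega + 5\right)^{3}}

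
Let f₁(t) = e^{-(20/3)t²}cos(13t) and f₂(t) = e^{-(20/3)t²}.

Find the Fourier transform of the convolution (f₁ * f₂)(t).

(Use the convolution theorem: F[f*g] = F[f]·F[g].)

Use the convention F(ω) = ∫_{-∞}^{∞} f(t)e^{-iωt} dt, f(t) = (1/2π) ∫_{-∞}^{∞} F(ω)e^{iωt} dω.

F[f₁*f₂](ω) = \frac{3 \pi \left(e^{\frac{39 \omega}{20}} + 1\right) e^{- \frac{3 \omega^{2}}{40} - \frac{39 \omega}{40} - \frac{507}{80}}}{40}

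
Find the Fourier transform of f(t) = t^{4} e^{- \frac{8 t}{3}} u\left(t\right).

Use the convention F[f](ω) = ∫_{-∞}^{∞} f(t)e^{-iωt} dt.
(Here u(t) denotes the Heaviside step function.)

F(ω) = \frac{5832}{\left(3 i \omega + 8\right)^{5}}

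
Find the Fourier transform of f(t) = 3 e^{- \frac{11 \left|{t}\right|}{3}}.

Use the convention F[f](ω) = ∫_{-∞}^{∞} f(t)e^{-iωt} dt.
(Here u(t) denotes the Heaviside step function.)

F(ω) = \frac{198}{9 \omega^{2} + 121}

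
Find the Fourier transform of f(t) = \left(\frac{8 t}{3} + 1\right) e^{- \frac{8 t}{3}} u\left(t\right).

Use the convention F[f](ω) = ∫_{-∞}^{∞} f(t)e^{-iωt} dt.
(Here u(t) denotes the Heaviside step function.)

F(ω) = \frac{3 \left(- 3 i \omega - 16\right)}{9 \omega^{2} - 48 i \omega - 64}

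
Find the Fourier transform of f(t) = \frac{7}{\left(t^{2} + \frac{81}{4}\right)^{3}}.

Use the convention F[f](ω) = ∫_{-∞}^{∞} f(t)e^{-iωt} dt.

F(ω) = \frac{7 \pi \left(27 \omega^{2} + 18 \left|{\omega}\right| + 4\right) e^{- \frac{9 \left|{\omega}\right|}{2}}}{19683}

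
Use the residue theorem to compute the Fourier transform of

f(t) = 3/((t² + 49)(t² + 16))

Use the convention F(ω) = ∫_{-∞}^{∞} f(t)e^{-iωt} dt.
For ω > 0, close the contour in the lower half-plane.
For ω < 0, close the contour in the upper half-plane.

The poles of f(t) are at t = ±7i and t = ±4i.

Let g(z) = f(z)e^{-iωz}; for large |z| the factor e^{-iωz} decays in the lower half-plane when ω > 0 and in the upper half-plane when ω < 0.

Case ω > 0 (lower half-plane, clockwise contour ⇒ F(ω) = -2πi·ΣRes):
  Res_{z = - 7 i} g(z) = - \frac{i e^{- 7 \omega}}{154}
  Res_{z = - 4 i} g(z) = \frac{i e^{- 4 \omega}}{88}
  F(ω) = -2πi·ΣRes = \frac{\pi \left(7 e^{3 \omega} - 4\right) e^{- 7 \omega}}{308}

Case ω < 0 (upper half-plane, counterclockwise contour ⇒ F(ω) = +2πi·ΣRes):
  Res_{z = 7 i} g(z) = \frac{i e^{7 \omega}}{154}
  Res_{z = 4 i} g(z) = - \frac{i e^{4 \omega}}{88}
  F(ω) = 2πi·ΣRes = \frac{\pi \left(7 - 4 e^{3 \omega}\right) e^{4 \omega}}{308}

Both cases combine into a single formula in |ω|:

F(ω) = \frac{\pi \left(7 e^{3 \left|{\omega}\right|} - 4\right) e^{- 7 \left|{\omega}\right|}}{308}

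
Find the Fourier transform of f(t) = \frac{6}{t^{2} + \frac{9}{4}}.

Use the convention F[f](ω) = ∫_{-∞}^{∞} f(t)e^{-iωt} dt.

F(ω) = 4 \pi e^{- \frac{3 \left|{\omega}\right|}{2}}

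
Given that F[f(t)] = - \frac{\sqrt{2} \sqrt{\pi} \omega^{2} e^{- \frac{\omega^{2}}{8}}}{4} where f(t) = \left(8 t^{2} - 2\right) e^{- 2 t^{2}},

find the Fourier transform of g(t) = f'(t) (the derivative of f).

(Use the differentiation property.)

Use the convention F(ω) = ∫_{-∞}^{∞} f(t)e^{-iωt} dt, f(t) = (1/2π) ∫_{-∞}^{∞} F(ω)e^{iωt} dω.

F[g](ω) = - \frac{\sqrt{2} i \sqrt{\pi} \omega^{3} e^{- \frac{\omega^{2}}{8}}}{4}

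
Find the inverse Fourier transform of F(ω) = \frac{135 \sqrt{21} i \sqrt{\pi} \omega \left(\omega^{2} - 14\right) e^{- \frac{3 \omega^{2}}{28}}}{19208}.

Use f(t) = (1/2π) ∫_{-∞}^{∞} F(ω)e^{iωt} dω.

f(t) = 5 t^{3} e^{- \frac{7 t^{2}}{3}}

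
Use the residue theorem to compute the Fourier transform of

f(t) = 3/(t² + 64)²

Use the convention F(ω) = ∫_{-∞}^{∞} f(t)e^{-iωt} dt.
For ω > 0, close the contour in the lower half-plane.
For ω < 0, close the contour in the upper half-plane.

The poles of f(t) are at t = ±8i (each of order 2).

Let g(z) = f(z)e^{-iωz}; for large |z| the factor e^{-iωz} decays in the lower half-plane when ω > 0 and in the upper half-plane when ω < 0.

Case ω > 0 (lower half-plane, clockwise contour ⇒ F(ω) = -2πi·ΣRes):
  Res_{z = - 8 i} g(z) = \frac{3 i \left(8 \omega + 1\right) e^{- 8 \omega}}{2048} (pole of order 2)
  F(ω) = -2πi·ΣRes = \frac{3 \pi \left(8 \omega + 1\right) e^{- 8 \omega}}{1024}

Case ω < 0 (upper half-plane, counterclockwise contour ⇒ F(ω) = +2πi·ΣRes):
  Res_{z = 8 i} g(z) = \frac{3 i \left(8 \omega - 1\right) e^{8 \omega}}{2048} (pole of order 2)
  F(ω) = 2πi·ΣRes = \frac{3 \pi \left(1 - 8 \omega\right) e^{8 \omega}}{1024}

Both cases combine into a single formula in |ω|:

F(ω) = \frac{3 \pi \left(8 \left|{\omega}\right| + 1\right) e^{- 8 \left|{\omega}\right|}}{1024}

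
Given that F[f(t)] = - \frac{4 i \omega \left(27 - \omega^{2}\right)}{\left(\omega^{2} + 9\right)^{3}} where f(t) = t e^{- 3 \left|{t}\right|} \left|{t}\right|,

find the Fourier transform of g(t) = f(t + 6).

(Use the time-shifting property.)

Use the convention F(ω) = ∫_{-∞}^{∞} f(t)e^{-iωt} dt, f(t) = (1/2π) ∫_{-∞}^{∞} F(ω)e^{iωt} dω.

F[g](ω) = \frac{4 i \omega \left(\omega^{2} - 27\right) e^{6 i \omega}}{\left(\omega^{2} + 9\right)^{3}}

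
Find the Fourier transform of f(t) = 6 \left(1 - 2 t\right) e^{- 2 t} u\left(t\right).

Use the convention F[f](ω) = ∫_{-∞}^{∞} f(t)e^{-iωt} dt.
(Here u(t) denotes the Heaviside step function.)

F(ω) = \frac{6 i \omega}{- \omega^{2} + 4 i \omega + 4}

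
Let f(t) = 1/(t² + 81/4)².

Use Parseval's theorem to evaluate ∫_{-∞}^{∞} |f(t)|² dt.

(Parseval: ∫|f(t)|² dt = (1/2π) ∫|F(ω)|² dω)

∫|f(t)|² dt = \frac{40 \pi}{4782969}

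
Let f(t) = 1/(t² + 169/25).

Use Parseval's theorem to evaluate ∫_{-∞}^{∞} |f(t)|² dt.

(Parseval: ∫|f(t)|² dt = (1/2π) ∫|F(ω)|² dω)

∫|f(t)|² dt = \frac{125 \pi}{4394}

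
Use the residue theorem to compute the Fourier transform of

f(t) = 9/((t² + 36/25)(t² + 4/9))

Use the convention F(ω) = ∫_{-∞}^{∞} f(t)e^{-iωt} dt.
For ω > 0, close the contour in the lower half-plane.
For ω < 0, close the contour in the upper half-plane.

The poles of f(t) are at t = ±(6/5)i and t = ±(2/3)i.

Let g(z) = f(z)e^{-iωz}; for large |z| the factor e^{-iωz} decays in the lower half-plane when ω > 0 and in the upper half-plane when ω < 0.

Case ω > 0 (lower half-plane, clockwise contour ⇒ F(ω) = -2πi·ΣRes):
  Res_{z = - \frac{6 i}{5}} g(z) = - \frac{3375 i e^{- \frac{6 \omega}{5}}}{896}
  Res_{z = - \frac{2 i}{3}} g(z) = \frac{6075 i e^{- \frac{2 \omega}{3}}}{896}
  F(ω) = -2πi·ΣRes = \frac{6075 \pi e^{- \frac{2 \omega}{3}}}{448} - \frac{3375 \pi e^{- \frac{6 \omega}{5}}}{448}

Case ω < 0 (upper half-plane, counterclockwise contour ⇒ F(ω) = +2πi·ΣRes):
  Res_{z = \frac{6 i}{5}} g(z) = \frac{3375 i e^{\frac{6 \omega}{5}}}{896}
  Res_{z = \frac{2 i}{3}} g(z) = - \frac{6075 i e^{\frac{2 \omega}{3}}}{896}
  F(ω) = 2πi·ΣRes = \frac{675 \pi \left(- 5 e^{\frac{6 \omega}{5}} + 9 e^{\frac{2 \omega}{3}}\right)}{448}

Both cases combine into a single formula in |ω|:

F(ω) = \frac{6075 \pi e^{- \frac{2 \left|{\omega}\right|}{3}}}{448} - \frac{3375 \pi e^{- \frac{6 \left|{\omega}\right|}{5}}}{448}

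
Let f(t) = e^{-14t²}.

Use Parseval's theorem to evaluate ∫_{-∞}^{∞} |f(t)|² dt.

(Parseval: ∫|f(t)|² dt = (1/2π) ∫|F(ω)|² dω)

∫|f(t)|² dt = \frac{\sqrt{7} \sqrt{\pi}}{14}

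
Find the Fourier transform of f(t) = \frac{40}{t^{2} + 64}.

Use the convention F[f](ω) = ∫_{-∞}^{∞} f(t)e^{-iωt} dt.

F(ω) = 5 \pi e^{- 8 \left|{\omega}\right|}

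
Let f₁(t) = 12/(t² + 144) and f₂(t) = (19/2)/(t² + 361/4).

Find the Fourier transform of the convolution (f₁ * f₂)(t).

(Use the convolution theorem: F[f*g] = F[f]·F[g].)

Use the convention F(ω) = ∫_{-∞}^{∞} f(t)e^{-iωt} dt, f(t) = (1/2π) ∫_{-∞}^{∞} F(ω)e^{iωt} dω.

F[f₁*f₂](ω) = \pi^{2} e^{- \frac{43 \left|{\omega}\right|}{2}}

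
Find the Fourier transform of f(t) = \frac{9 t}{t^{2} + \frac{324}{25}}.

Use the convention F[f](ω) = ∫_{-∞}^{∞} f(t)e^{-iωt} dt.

F(ω) = - 9 i \pi e^{- \frac{18 \left|{\omega}\right|}{5}} \operatorname{sign}{\left(\omega \right)}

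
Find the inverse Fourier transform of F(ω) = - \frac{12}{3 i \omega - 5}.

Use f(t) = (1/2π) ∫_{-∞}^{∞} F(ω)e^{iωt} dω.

f(t) = 4 e^{\frac{5 t}{3}} u\left(- t\right)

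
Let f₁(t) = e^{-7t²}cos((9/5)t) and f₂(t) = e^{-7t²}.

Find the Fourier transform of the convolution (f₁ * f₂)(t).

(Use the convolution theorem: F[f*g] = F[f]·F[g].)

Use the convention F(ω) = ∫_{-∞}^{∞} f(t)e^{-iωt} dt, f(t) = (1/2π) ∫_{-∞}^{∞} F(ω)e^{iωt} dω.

F[f₁*f₂](ω) = \frac{\pi \left(e^{\frac{9 \omega}{35}} + 1\right) e^{- \frac{\omega^{2}}{14} - \frac{9 \omega}{70} - \frac{81}{700}}}{14}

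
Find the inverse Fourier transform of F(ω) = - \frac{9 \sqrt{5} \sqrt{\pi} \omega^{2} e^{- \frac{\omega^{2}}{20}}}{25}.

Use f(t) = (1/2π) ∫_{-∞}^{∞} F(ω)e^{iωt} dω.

f(t) = 9 \left(20 t^{2} - 2\right) e^{- 5 t^{2}}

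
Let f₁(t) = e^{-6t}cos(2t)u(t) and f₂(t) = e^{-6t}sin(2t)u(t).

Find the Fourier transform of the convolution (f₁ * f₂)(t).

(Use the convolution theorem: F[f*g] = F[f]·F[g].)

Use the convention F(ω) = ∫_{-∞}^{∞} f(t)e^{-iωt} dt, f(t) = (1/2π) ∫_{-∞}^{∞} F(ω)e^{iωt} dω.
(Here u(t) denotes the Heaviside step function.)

F[f₁*f₂](ω) = \frac{2 \left(i \omega + 6\right)}{\left(\left(i \omega + 6\right)^{2} + 4\right)^{2}}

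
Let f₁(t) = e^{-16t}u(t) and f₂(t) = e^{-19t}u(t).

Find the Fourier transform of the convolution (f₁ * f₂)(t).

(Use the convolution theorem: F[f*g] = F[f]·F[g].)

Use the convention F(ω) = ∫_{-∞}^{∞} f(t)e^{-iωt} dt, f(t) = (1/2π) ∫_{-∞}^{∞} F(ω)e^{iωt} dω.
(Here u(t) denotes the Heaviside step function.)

F[f₁*f₂](ω) = \frac{1}{\left(i \omega + 16\right) \left(i \omega + 19\right)}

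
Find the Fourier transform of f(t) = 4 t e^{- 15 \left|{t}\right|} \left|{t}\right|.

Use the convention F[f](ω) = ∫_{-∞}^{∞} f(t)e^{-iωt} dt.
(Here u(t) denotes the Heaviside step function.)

F(ω) = \frac{16 i \omega \left(\omega^{2} - 675\right)}{\left(\omega^{2} + 225\right)^{3}}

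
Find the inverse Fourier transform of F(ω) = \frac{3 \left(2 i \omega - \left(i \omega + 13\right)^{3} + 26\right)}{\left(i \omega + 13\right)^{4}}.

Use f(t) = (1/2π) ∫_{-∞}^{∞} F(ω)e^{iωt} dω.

f(t) = 3 \left(t^{2} - 1\right) e^{- 13 t} u\left(t\right)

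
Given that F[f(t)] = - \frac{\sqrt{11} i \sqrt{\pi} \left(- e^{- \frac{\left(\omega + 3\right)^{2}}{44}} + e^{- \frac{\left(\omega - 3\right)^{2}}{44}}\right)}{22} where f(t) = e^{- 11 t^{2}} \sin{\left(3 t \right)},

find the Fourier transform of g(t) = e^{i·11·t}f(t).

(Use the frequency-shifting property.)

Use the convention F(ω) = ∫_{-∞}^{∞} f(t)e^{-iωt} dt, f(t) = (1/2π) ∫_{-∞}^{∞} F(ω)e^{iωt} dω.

F[g](ω) = \frac{\sqrt{11} i \sqrt{\pi} \left(- e^{\frac{3 \omega}{11}} + e^{3}\right) e^{- \frac{\omega^{2}}{44} + \frac{4 \omega}{11} - \frac{49}{11}}}{22}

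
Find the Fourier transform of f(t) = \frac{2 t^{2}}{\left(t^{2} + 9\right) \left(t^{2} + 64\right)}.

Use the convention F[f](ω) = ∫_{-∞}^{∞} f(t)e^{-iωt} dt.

F(ω) = \frac{2 \pi \left(8 - 3 e^{5 \left|{\omega}\right|}\right) e^{- 8 \left|{\omega}\right|}}{55}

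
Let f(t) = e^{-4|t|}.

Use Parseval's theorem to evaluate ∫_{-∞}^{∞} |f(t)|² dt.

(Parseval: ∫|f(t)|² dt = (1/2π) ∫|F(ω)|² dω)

∫|f(t)|² dt = \frac{1}{4}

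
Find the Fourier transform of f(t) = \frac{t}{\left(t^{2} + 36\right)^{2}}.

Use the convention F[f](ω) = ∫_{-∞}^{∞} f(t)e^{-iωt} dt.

F(ω) = - \frac{i \pi \omega e^{- 6 \left|{\omega}\right|}}{12}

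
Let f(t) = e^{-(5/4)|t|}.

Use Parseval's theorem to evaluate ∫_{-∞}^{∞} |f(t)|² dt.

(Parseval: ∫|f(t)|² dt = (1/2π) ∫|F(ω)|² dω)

∫|f(t)|² dt = \frac{4}{5}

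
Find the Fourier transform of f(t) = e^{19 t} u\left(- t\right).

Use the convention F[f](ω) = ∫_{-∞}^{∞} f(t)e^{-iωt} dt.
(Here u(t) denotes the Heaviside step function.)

F(ω) = \frac{i}{\omega + 19 i}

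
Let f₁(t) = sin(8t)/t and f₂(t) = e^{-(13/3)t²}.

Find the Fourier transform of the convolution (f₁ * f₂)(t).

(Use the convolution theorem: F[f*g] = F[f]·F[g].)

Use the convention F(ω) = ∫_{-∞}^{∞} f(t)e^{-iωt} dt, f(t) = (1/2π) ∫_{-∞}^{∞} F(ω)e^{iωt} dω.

F[f₁*f₂](ω) = \begin{cases} \frac{\sqrt{39} \pi^{\frac{3}{2}} e^{- \frac{3 \omega^{2}}{52}}}{13} & \text{for}\: \omega > -8 \wedge \omega < 8 \\0 & \text{otherwise} \end{cases}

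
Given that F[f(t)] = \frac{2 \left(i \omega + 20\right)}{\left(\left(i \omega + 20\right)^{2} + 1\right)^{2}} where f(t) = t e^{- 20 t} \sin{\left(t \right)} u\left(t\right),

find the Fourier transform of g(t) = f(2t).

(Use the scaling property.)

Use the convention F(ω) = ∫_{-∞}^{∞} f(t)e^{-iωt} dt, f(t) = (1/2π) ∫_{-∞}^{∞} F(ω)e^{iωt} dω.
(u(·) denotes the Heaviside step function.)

F[g](ω) = \frac{8 \left(i \omega + 40\right)}{\left(\left(i \omega + 40\right)^{2} + 4\right)^{2}}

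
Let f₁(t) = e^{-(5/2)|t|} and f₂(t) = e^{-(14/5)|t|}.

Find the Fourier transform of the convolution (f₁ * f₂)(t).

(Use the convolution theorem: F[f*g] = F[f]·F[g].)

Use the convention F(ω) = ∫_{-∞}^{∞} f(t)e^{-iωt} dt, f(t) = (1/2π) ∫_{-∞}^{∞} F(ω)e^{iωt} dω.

F[f₁*f₂](ω) = \frac{2800}{100 \omega^{4} + 1409 \omega^{2} + 4900}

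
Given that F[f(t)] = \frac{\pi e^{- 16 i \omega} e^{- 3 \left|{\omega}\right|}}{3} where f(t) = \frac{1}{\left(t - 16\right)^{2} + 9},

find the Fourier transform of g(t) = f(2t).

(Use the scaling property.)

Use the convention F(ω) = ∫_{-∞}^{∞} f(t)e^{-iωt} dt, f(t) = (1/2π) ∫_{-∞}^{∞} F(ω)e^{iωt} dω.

F[g](ω) = \frac{\pi e^{- 8 i \omega - \frac{3 \left|{\omega}\right|}{2}}}{6}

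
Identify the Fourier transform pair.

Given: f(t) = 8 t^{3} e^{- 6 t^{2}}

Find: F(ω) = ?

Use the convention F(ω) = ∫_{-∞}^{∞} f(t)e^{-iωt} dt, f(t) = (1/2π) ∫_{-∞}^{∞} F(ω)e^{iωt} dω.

F(ω) = \frac{\sqrt{6} i \sqrt{\pi} \omega \left(\omega^{2} - 36\right) e^{- \frac{\omega^{2}}{24}}}{1296}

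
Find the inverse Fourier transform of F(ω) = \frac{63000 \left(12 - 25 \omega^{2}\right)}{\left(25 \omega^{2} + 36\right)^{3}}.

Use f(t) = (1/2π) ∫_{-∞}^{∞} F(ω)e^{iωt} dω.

f(t) = 7 t^{2} e^{- \frac{6 \left|{t}\right|}{5}}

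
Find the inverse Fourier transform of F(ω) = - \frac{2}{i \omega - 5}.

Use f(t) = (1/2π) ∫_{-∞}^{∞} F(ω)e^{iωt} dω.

f(t) = 2 e^{5 t} u\left(- t\right)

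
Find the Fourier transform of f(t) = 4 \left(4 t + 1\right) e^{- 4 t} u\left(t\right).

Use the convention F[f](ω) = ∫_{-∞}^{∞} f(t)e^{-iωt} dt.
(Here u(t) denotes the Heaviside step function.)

F(ω) = \frac{4 \left(- i \omega - 8\right)}{\omega^{2} - 8 i \omega - 16}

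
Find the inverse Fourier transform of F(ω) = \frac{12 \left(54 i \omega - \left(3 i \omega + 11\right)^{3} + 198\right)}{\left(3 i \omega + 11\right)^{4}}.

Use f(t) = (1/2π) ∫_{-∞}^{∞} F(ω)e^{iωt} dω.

f(t) = 4 \left(t^{2} - 1\right) e^{- \frac{11 t}{3}} u\left(t\right)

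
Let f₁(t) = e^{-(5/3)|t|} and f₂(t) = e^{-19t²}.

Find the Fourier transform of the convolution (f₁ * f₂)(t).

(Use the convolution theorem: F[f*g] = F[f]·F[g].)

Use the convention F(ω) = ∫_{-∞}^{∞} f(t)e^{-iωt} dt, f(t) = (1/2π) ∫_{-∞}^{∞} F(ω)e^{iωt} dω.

F[f₁*f₂](ω) = \frac{30 \sqrt{19} \sqrt{\pi} e^{- \frac{\omega^{2}}{76}}}{19 \left(9 \omega^{2} + 25\right)}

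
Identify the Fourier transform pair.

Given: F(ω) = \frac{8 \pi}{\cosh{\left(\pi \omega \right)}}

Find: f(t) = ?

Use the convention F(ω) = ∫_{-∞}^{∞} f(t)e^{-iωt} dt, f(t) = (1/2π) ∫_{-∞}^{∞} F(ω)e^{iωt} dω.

f(t) = \frac{8}{e^{\frac{t}{2}} + e^{- \frac{t}{2}}}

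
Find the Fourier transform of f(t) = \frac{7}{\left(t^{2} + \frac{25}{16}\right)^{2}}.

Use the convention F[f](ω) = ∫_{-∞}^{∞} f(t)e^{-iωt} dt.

F(ω) = \frac{56 \pi \left(5 \left|{\omega}\right| + 4\right) e^{- \frac{5 \left|{\omega}\right|}{4}}}{125}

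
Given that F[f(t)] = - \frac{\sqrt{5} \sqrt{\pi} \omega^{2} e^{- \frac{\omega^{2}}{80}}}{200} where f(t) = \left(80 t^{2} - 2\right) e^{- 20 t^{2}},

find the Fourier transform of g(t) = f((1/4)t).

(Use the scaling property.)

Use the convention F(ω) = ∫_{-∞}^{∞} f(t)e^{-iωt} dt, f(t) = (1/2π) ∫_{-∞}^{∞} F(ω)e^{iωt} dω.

F[g](ω) = - \frac{8 \sqrt{5} \sqrt{\pi} \omega^{2} e^{- \frac{\omega^{2}}{5}}}{25}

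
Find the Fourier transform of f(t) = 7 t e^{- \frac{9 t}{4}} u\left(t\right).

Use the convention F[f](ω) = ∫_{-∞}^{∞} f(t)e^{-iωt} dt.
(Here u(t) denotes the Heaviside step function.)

F(ω) = \frac{112}{\left(4 i \omega + 9\right)^{2}}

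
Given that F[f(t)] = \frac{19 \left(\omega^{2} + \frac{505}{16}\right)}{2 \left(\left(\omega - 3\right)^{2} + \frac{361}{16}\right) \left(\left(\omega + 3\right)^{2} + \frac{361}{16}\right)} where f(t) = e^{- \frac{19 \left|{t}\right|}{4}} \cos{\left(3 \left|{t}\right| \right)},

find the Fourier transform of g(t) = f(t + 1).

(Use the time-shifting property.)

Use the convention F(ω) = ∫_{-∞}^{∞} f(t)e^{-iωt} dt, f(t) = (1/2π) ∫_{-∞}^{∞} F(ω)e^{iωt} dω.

F[g](ω) = \frac{\left(2432 \omega^{2} + 76760\right) e^{i \omega}}{256 \omega^{4} + 6944 \omega^{2} + 255025}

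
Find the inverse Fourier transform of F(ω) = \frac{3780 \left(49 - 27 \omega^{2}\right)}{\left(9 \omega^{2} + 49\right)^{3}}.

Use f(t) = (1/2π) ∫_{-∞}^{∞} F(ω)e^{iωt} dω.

f(t) = 5 t^{2} e^{- \frac{7 \left|{t}\right|}{3}}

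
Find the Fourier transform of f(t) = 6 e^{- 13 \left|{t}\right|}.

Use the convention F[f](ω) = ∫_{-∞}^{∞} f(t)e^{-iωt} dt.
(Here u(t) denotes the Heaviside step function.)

F(ω) = \frac{156}{\omega^{2} + 169}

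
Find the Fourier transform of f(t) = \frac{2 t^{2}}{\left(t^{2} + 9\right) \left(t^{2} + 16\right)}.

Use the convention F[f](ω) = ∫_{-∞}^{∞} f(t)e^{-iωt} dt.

F(ω) = \frac{2 \pi \left(4 - 3 e^{\left|{\omega}\right|}\right) e^{- 4 \left|{\omega}\right|}}{7}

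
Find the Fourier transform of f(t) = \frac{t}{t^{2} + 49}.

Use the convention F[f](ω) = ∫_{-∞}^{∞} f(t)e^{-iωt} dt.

F(ω) = - i \pi e^{- 7 \left|{\omega}\right|} \operatorname{sign}{\left(\omega \right)}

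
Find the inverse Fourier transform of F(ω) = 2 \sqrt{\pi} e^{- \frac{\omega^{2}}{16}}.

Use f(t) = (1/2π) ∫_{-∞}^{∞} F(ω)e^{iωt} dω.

f(t) = 4 e^{- 4 t^{2}}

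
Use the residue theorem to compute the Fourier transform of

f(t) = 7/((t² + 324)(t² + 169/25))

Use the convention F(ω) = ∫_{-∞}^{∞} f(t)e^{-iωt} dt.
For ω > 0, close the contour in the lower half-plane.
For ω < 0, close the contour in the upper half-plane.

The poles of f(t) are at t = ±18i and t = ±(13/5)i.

Let g(z) = f(z)e^{-iωz}; for large |z| the factor e^{-iωz} decays in the lower half-plane when ω > 0 and in the upper half-plane when ω < 0.

Case ω > 0 (lower half-plane, clockwise contour ⇒ F(ω) = -2πi·ΣRes):
  Res_{z = - 18 i} g(z) = - \frac{25 i e^{- 18 \omega}}{40788}
  Res_{z = - \frac{13 i}{5}} g(z) = \frac{125 i e^{- \frac{13 \omega}{5}}}{29458}
  F(ω) = -2πi·ΣRes = - \frac{25 \pi e^{- 18 \omega}}{20394} + \frac{125 \pi e^{- \frac{13 \omega}{5}}}{14729}

Case ω < 0 (upper half-plane, counterclockwise contour ⇒ F(ω) = +2πi·ΣRes):
  Res_{z = 18 i} g(z) = \frac{25 i e^{18 \omega}}{40788}
  Res_{z = \frac{13 i}{5}} g(z) = - \frac{125 i e^{\frac{13 \omega}{5}}}{29458}
  F(ω) = 2πi·ΣRes = \frac{25 \pi \left(90 e^{\frac{13 \omega}{5}} - 13 e^{18 \omega}\right)}{265122}

Both cases combine into a single formula in |ω|:

F(ω) = - \frac{25 \pi e^{- 18 \left|{\omega}\right|}}{20394} + \frac{125 \pi e^{- \frac{13 \left|{\omega}\right|}{5}}}{14729}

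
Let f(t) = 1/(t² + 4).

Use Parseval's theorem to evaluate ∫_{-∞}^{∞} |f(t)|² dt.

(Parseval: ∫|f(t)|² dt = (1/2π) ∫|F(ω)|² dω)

∫|f(t)|² dt = \frac{\pi}{16}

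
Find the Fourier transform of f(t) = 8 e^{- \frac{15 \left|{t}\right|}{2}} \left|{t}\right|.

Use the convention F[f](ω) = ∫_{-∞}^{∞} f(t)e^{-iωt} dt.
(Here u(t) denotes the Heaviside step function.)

F(ω) = \frac{64 \left(225 - 4 \omega^{2}\right)}{\left(4 \omega^{2} + 225\right)^{2}}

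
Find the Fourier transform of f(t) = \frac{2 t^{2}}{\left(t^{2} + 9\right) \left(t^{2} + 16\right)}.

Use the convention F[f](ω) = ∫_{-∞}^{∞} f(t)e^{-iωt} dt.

F(ω) = \frac{2 \pi \left(4 - 3 e^{\left|{\omega}\right|}\right) e^{- 4 \left|{\omega}\right|}}{7}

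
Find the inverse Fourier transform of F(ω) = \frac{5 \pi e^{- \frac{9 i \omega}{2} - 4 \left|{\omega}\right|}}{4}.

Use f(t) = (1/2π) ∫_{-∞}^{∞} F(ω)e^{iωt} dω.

f(t) = \frac{5}{\left(t - \frac{9}{2}\right)^{2} + 16}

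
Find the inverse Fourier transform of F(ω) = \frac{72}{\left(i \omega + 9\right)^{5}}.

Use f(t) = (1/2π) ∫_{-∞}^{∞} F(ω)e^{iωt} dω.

f(t) = 3 t^{4} e^{- 9 t} u\left(t\right)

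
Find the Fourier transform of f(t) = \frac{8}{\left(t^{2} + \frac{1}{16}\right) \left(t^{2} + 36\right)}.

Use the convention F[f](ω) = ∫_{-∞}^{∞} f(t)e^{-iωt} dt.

F(ω) = - \frac{64 \pi e^{- 6 \left|{\omega}\right|}}{1725} + \frac{512 \pi e^{- \frac{\left|{\omega}\right|}{4}}}{575}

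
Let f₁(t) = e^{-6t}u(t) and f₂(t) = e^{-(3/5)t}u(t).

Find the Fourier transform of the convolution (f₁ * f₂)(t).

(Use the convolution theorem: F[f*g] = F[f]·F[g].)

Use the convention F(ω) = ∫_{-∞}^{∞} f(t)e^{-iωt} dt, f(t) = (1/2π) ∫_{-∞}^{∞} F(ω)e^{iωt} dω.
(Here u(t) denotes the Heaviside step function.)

F[f₁*f₂](ω) = \frac{5}{\left(i \omega + 6\right) \left(5 i \omega + 3\right)}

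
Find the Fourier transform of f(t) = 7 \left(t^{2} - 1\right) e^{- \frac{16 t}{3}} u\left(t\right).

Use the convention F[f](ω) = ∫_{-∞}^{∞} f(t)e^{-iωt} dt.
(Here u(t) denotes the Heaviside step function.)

F(ω) = \frac{21 \left(54 i \omega - \left(3 i \omega + 16\right)^{3} + 288\right)}{\left(3 i \omega + 16\right)^{4}}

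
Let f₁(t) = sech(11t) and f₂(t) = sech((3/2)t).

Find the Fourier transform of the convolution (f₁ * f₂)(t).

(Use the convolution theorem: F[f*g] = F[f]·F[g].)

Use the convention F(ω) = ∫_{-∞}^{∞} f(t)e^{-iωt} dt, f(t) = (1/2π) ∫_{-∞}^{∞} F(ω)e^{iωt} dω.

F[f₁*f₂](ω) = \frac{2 \pi^{2}}{33 \cosh{\left(\frac{\pi \omega}{22} \right)} \cosh{\left(\frac{\pi \omega}{3} \right)}}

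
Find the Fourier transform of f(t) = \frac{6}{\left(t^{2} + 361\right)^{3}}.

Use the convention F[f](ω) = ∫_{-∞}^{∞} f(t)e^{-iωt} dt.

F(ω) = \frac{3 \pi \left(361 \omega^{2} + 57 \left|{\omega}\right| + 3\right) e^{- 19 \left|{\omega}\right|}}{9904396}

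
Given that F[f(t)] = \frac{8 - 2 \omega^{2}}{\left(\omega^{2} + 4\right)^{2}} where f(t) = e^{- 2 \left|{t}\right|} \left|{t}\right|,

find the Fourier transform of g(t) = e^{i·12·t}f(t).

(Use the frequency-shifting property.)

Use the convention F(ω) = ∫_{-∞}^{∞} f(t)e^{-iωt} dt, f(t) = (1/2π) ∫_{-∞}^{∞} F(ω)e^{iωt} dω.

F[g](ω) = \frac{2 \left(4 - \left(\omega - 12\right)^{2}\right)}{\left(\left(\omega - 12\right)^{2} + 4\right)^{2}}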